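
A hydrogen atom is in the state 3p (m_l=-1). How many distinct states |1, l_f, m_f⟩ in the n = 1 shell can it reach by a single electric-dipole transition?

E1 requires Δl = ±1, so l_f ∈ {0, 2}; with 0 ≤ l_f ≤ n_f−1 = 0, the allowed l_f values are {0}.
For l_f = 0: m_f ∈ {m_i−1, m_i, m_i+1} ∩ [−0, 0] = {0} → 1 state.
Total: 1.

1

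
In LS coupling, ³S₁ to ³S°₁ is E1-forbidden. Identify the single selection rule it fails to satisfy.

the L=0 ↔ L=0 exclusion

Reading off the term symbols: S 1→1, L 0→0, J 1→1, parity even→odd.
ΔS = 0: S: 1 → 1 — ok.
ΔJ = 0, ±1 (not J=0↔0): J: 1 → 1, ΔJ = +0 — ok.
Parity must change: even → odd — ok.
ΔL = 0, ±1 (not L=0↔0): L: 0 → 0, ΔL = +0 — fails.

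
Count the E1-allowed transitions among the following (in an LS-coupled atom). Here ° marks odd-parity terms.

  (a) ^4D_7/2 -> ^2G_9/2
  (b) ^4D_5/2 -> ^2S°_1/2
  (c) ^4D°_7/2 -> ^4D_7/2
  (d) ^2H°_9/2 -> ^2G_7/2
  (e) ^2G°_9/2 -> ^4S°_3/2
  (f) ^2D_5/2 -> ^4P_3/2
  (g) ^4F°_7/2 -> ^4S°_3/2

(a) forbidden (parity, ΔS, ΔL fail)
(b) forbidden (ΔS, ΔL, ΔJ fail)
(c) allowed
(d) allowed
(e) forbidden (parity, ΔS, ΔL, ΔJ fail)
(f) forbidden (parity, ΔS fail)
(g) forbidden (parity, ΔL, ΔJ fail)
Total allowed: 2 of 7.

2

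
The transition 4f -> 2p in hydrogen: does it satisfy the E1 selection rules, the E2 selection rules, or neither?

E2

Δl = 1 − 3 = -2; l_i + l_f = 4.
E1 (Δl = ±1): not satisfied.
E2 (Δl = 0,±2, l_i+l_f ≥ 2): satisfied.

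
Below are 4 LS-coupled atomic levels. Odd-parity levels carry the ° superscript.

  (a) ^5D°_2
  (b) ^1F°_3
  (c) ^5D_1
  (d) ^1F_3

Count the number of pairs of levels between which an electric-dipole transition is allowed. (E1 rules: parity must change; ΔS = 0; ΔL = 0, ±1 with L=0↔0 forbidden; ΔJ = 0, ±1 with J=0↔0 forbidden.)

2

(a)–(b): forbidden (parity, ΔS).
(a)–(c): allowed.
(a)–(d): forbidden (ΔS).
(b)–(c): forbidden (ΔS, ΔJ).
(b)–(d): allowed.
(c)–(d): forbidden (parity, ΔS, ΔJ).
Allowed pairs: 2 of 6.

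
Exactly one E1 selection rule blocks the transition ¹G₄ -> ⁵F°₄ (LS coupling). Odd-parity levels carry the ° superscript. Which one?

the ΔS = 0 rule

Initial level: S=0, L=4, J=4, parity even. Final level: S=2, L=3, J=4, parity odd.
Parity must change: even → odd — ok.
ΔS = 0: S: 0 → 2 — fails.
ΔL = 0, ±1 (not L=0↔0): L: 4 → 3, ΔL = -1 — ok.
ΔJ = 0, ±1 (not J=0↔0): J: 4 → 4, ΔJ = +0 — ok.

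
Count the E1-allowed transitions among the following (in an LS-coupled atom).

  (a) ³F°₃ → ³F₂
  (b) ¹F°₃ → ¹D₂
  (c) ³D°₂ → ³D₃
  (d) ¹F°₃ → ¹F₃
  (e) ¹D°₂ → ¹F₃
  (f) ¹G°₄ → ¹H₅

6

(a) allowed
(b) allowed
(c) allowed
(d) allowed
(e) allowed
(f) allowed
Total allowed: 6 of 6.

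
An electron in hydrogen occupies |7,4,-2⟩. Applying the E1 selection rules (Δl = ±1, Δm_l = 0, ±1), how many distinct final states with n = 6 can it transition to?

6

E1 requires Δl = ±1, so l_f ∈ {3, 5}; with 0 ≤ l_f ≤ n_f−1 = 5, the allowed l_f values are {3, 5}.
For l_f = 3: m_f ∈ {m_i−1, m_i, m_i+1} ∩ [−3, 3] = {-3, -2, -1} → 3 states.
For l_f = 5: m_f ∈ {m_i−1, m_i, m_i+1} ∩ [−5, 5] = {-3, -2, -1} → 3 states.
Total: 6.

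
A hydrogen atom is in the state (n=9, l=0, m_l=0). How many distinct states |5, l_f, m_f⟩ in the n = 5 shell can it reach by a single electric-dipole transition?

E1 requires Δl = ±1, so l_f ∈ {-1, 1}; with 0 ≤ l_f ≤ n_f−1 = 4, the allowed l_f values are {1}.
For l_f = 1: m_f ∈ {m_i−1, m_i, m_i+1} ∩ [−1, 1] = {-1, 0, 1} → 3 states.
Total: 3.

3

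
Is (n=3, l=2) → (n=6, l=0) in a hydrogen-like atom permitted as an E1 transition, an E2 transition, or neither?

Δl = 0 − 2 = -2; l_i + l_f = 2.
E1 (Δl = ±1): not satisfied.
E2 (Δl = 0,±2, l_i+l_f ≥ 2): satisfied.

E2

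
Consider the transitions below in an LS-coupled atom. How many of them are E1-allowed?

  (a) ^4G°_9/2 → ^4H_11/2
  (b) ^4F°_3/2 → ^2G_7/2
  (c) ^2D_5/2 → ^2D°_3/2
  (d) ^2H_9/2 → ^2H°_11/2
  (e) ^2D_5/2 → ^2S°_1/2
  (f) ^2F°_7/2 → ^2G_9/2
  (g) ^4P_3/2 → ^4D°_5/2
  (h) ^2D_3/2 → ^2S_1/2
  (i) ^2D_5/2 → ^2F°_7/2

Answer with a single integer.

6

(a) allowed
(b) forbidden (ΔS, ΔJ fail)
(c) allowed
(d) allowed
(e) forbidden (ΔL, ΔJ fail)
(f) allowed
(g) allowed
(h) forbidden (parity, ΔL fail)
(i) allowed
Total allowed: 6 of 9.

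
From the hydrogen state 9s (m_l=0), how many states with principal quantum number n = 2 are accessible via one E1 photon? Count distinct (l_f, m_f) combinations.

E1 requires Δl = ±1, so l_f ∈ {-1, 1}; with 0 ≤ l_f ≤ n_f−1 = 1, the allowed l_f values are {1}.
For l_f = 1: m_f ∈ {m_i−1, m_i, m_i+1} ∩ [−1, 1] = {-1, 0, 1} → 3 states.
Total: 3.

3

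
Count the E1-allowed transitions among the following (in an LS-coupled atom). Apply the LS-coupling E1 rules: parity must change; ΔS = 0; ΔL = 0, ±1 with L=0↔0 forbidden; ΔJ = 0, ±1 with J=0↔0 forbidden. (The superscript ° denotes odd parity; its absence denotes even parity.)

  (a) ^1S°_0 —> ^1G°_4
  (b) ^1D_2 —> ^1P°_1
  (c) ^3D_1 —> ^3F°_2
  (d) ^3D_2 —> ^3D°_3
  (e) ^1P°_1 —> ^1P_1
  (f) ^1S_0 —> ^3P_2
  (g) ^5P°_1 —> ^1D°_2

(a) forbidden (parity, ΔL, ΔJ fail)
(b) allowed
(c) allowed
(d) allowed
(e) allowed
(f) forbidden (parity, ΔS, ΔJ fail)
(g) forbidden (parity, ΔS fail)
Total allowed: 4 of 7.

4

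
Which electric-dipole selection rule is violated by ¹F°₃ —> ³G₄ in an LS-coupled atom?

Initial level: S=0, L=3, J=3, parity odd. Final level: S=1, L=4, J=4, parity even.
Parity must change: odd → even — passes.
ΔS = 0: S: 0 → 1 — fails.
ΔL = 0, ±1 (not L=0↔0): L: 3 → 4, ΔL = +1 — passes.
ΔJ = 0, ±1 (not J=0↔0): J: 3 → 4, ΔJ = +1 — passes.

the ΔS = 0 rule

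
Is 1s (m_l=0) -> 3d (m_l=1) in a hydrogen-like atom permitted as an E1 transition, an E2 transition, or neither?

Δl = 2 − 0 = +2; l_i + l_f = 2.
Δm_l = +1.
E1 (Δl = ±1, |Δm_l| ≤ 1): not satisfied.
E2 (Δl = 0,±2, l_i+l_f ≥ 2, |Δm_l| ≤ 2): satisfied.

E2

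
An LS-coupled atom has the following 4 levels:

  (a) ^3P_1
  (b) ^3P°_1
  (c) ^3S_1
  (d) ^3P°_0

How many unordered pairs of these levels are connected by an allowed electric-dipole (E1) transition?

4

(a)–(b): allowed.
(a)–(c): forbidden (parity).
(a)–(d): allowed.
(b)–(c): allowed.
(b)–(d): forbidden (parity).
(c)–(d): allowed.
Allowed pairs: 4 of 6.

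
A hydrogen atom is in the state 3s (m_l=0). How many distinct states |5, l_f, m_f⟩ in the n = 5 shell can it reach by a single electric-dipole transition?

3

E1 requires Δl = ±1, so l_f ∈ {-1, 1}; with 0 ≤ l_f ≤ n_f−1 = 4, the allowed l_f values are {1}.
For l_f = 1: m_f ∈ {m_i−1, m_i, m_i+1} ∩ [−1, 1] = {-1, 0, 1} → 3 states.
Total: 3.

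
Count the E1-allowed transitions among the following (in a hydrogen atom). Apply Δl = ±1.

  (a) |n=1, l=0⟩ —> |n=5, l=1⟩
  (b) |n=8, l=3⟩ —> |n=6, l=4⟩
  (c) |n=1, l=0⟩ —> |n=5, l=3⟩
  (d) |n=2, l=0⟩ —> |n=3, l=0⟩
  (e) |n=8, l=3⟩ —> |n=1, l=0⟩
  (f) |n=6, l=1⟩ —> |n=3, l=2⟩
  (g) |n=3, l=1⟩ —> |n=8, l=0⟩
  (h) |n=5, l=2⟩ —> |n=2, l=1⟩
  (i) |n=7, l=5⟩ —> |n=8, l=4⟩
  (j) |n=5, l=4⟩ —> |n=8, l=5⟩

(a) allowed
(b) allowed
(c) forbidden — Δl = +3 (E1 requires Δl = ±1)
(d) forbidden — Δl = +0 (E1 requires Δl = ±1)
(e) forbidden — Δl = -3 (E1 requires Δl = ±1)
(f) allowed
(g) allowed
(h) allowed
(i) allowed
(j) allowed
Total allowed: 7 of 10.

7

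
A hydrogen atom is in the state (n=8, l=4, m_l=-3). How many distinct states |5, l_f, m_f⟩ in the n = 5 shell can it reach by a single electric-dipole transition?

2

E1 requires Δl = ±1, so l_f ∈ {3, 5}; with 0 ≤ l_f ≤ n_f−1 = 4, the allowed l_f values are {3}.
For l_f = 3: m_f ∈ {m_i−1, m_i, m_i+1} ∩ [−3, 3] = {-3, -2} → 2 states.
Total: 2.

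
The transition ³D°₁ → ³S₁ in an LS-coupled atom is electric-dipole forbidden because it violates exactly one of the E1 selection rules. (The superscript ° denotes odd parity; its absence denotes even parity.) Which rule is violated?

Parity must change: odd → even — passes.
ΔL = 0, ±1 (not L=0↔0): L: 2 → 0, ΔL = -2 — fails.
ΔJ = 0, ±1 (not J=0↔0): J: 1 → 1, ΔJ = +0 — passes.
ΔS = 0: S: 1 → 1 — passes.

the ΔL = 0, ±1 rule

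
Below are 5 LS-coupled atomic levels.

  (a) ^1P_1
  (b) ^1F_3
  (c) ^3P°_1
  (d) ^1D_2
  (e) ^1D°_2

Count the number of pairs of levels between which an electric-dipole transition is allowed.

(a)–(b): forbidden (parity, ΔL, ΔJ).
(a)–(c): forbidden (ΔS).
(a)–(d): forbidden (parity).
(a)–(e): allowed.
(b)–(c): forbidden (ΔS, ΔL, ΔJ).
(b)–(d): forbidden (parity).
(b)–(e): allowed.
(c)–(d): forbidden (ΔS).
(c)–(e): forbidden (parity, ΔS).
(d)–(e): allowed.
Allowed pairs: 3 of 10.

3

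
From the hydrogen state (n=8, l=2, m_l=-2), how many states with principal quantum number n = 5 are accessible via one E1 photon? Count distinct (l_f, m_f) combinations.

E1 requires Δl = ±1, so l_f ∈ {1, 3}; with 0 ≤ l_f ≤ n_f−1 = 4, the allowed l_f values are {1, 3}.
For l_f = 1: m_f ∈ {m_i−1, m_i, m_i+1} ∩ [−1, 1] = {-1} → 1 state.
For l_f = 3: m_f ∈ {m_i−1, m_i, m_i+1} ∩ [−3, 3] = {-3, -2, -1} → 3 states.
Total: 4.

4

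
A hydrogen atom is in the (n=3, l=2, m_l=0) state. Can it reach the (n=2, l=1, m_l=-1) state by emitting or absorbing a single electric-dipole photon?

l: 2 → 1 (Δl = -1). Δl = ±1 passes.
m_l: 0 → -1 (Δm_l = -1). |Δm_l| ≤ 1 passes.
All E1 selection rules are satisfied.

allowed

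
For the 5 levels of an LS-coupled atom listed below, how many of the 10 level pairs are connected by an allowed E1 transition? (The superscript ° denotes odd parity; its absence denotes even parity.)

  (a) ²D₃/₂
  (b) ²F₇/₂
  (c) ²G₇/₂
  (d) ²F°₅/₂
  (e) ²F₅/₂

4

(a)–(b): forbidden (parity, ΔJ).
(a)–(c): forbidden (parity, ΔL, ΔJ).
(a)–(d): allowed.
(a)–(e): forbidden (parity).
(b)–(c): forbidden (parity).
(b)–(d): allowed.
(b)–(e): forbidden (parity).
(c)–(d): allowed.
(c)–(e): forbidden (parity).
(d)–(e): allowed.
Allowed pairs: 4 of 10.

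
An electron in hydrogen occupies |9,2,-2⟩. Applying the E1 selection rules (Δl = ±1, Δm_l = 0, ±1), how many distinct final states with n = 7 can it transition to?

E1 requires Δl = ±1, so l_f ∈ {1, 3}; with 0 ≤ l_f ≤ n_f−1 = 6, the allowed l_f values are {1, 3}.
For l_f = 1: m_f ∈ {m_i−1, m_i, m_i+1} ∩ [−1, 1] = {-1} → 1 state.
For l_f = 3: m_f ∈ {m_i−1, m_i, m_i+1} ∩ [−3, 3] = {-3, -2, -1} → 3 states.
Total: 4.

4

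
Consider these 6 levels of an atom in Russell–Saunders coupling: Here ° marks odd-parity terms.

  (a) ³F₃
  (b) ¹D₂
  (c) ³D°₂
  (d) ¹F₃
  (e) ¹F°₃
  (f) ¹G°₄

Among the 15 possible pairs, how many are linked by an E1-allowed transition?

(a)–(b): forbidden (parity, ΔS).
(a)–(c): allowed.
(a)–(d): forbidden (parity, ΔS).
(a)–(e): forbidden (ΔS).
(a)–(f): forbidden (ΔS).
(b)–(c): forbidden (ΔS).
(b)–(d): forbidden (parity).
(b)–(e): allowed.
(b)–(f): forbidden (ΔL, ΔJ).
(c)–(d): forbidden (ΔS).
(c)–(e): forbidden (parity, ΔS).
(c)–(f): forbidden (parity, ΔS, ΔL, ΔJ).
(d)–(e): allowed.
(d)–(f): allowed.
(e)–(f): forbidden (parity).
Allowed pairs: 4 of 15.

4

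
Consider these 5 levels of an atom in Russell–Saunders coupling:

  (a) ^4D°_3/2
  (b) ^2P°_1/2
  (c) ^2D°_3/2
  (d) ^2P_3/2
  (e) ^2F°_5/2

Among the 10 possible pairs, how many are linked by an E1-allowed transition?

(a)–(b): forbidden (parity, ΔS).
(a)–(c): forbidden (parity, ΔS).
(a)–(d): forbidden (ΔS).
(a)–(e): forbidden (parity, ΔS).
(b)–(c): forbidden (parity).
(b)–(d): allowed.
(b)–(e): forbidden (parity, ΔL, ΔJ).
(c)–(d): allowed.
(c)–(e): forbidden (parity).
(d)–(e): forbidden (ΔL).
Allowed pairs: 2 of 10.

2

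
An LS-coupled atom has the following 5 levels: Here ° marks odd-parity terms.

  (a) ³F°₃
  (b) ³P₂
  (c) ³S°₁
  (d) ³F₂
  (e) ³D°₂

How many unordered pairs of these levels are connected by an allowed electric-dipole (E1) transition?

(a)–(b): forbidden (ΔL).
(a)–(c): forbidden (parity, ΔL, ΔJ).
(a)–(d): allowed.
(a)–(e): forbidden (parity).
(b)–(c): allowed.
(b)–(d): forbidden (parity, ΔL).
(b)–(e): allowed.
(c)–(d): forbidden (ΔL).
(c)–(e): forbidden (parity, ΔL).
(d)–(e): allowed.
Allowed pairs: 4 of 10.

4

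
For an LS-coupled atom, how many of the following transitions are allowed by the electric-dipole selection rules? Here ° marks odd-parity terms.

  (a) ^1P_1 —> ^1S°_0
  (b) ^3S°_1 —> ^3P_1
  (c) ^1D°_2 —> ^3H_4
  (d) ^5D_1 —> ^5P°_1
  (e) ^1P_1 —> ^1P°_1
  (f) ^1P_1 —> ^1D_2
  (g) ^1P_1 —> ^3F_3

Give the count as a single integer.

(a) allowed
(b) allowed
(c) forbidden (ΔS, ΔL, ΔJ fail)
(d) allowed
(e) allowed
(f) forbidden (parity fails)
(g) forbidden (parity, ΔS, ΔL, ΔJ fail)
Total allowed: 4 of 7.

4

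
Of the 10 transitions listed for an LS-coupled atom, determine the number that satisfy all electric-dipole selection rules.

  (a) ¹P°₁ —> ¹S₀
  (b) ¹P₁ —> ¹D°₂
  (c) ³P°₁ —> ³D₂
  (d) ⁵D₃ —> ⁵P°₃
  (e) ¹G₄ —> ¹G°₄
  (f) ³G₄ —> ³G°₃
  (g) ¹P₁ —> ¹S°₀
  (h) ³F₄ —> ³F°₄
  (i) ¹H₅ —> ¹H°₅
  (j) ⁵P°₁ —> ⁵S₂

(a) allowed
(b) allowed
(c) allowed
(d) allowed
(e) allowed
(f) allowed
(g) allowed
(h) allowed
(i) allowed
(j) allowed
Total allowed: 10 of 10.

10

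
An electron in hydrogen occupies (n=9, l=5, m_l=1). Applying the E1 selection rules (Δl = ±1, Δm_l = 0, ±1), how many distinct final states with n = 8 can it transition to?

6

E1 requires Δl = ±1, so l_f ∈ {4, 6}; with 0 ≤ l_f ≤ n_f−1 = 7, the allowed l_f values are {4, 6}.
For l_f = 4: m_f ∈ {m_i−1, m_i, m_i+1} ∩ [−4, 4] = {0, 1, 2} → 3 states.
For l_f = 6: m_f ∈ {m_i−1, m_i, m_i+1} ∩ [−6, 6] = {0, 1, 2} → 3 states.
Total: 6.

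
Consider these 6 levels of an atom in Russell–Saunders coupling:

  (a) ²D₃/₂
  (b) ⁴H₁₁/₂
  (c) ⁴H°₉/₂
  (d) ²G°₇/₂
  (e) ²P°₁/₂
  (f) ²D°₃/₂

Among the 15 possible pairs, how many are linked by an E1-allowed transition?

(a)–(b): forbidden (parity, ΔS, ΔL, ΔJ).
(a)–(c): forbidden (ΔS, ΔL, ΔJ).
(a)–(d): forbidden (ΔL, ΔJ).
(a)–(e): allowed.
(a)–(f): allowed.
(b)–(c): allowed.
(b)–(d): forbidden (ΔS, ΔJ).
(b)–(e): forbidden (ΔS, ΔL, ΔJ).
(b)–(f): forbidden (ΔS, ΔL, ΔJ).
(c)–(d): forbidden (parity, ΔS).
(c)–(e): forbidden (parity, ΔS, ΔL, ΔJ).
(c)–(f): forbidden (parity, ΔS, ΔL, ΔJ).
(d)–(e): forbidden (parity, ΔL, ΔJ).
(d)–(f): forbidden (parity, ΔL, ΔJ).
(e)–(f): forbidden (parity).
Allowed pairs: 3 of 15.

3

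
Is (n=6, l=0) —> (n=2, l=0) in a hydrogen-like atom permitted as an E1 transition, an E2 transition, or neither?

Δl = 0 − 0 = +0; l_i + l_f = 0.
E1 (Δl = ±1): not satisfied.
E2 (Δl = 0,±2, l_i+l_f ≥ 2): not satisfied.

neither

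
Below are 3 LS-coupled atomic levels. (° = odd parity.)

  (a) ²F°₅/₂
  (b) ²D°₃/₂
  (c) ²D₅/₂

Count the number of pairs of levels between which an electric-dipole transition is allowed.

2

(a)–(b): forbidden (parity).
(a)–(c): allowed.
(b)–(c): allowed.
Allowed pairs: 2 of 3.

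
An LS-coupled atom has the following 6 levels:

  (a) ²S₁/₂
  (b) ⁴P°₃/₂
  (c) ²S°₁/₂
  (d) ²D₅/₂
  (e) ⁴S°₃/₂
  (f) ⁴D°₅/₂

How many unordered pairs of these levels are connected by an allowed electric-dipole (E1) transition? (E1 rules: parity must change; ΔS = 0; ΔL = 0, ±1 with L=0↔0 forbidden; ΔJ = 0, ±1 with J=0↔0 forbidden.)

0

(a)–(b): forbidden (ΔS).
(a)–(c): forbidden (ΔL).
(a)–(d): forbidden (parity, ΔL, ΔJ).
(a)–(e): forbidden (ΔS, ΔL).
(a)–(f): forbidden (ΔS, ΔL, ΔJ).
(b)–(c): forbidden (parity, ΔS).
(b)–(d): forbidden (ΔS).
(b)–(e): forbidden (parity).
(b)–(f): forbidden (parity).
(c)–(d): forbidden (ΔL, ΔJ).
(c)–(e): forbidden (parity, ΔS, ΔL).
(c)–(f): forbidden (parity, ΔS, ΔL, ΔJ).
(d)–(e): forbidden (ΔS, ΔL).
(d)–(f): forbidden (ΔS).
(e)–(f): forbidden (parity, ΔL).
Allowed pairs: 0 of 15.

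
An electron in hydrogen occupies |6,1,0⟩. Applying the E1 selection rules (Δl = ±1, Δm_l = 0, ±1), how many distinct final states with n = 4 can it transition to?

E1 requires Δl = ±1, so l_f ∈ {0, 2}; with 0 ≤ l_f ≤ n_f−1 = 3, the allowed l_f values are {0, 2}.
For l_f = 0: m_f ∈ {m_i−1, m_i, m_i+1} ∩ [−0, 0] = {0} → 1 state.
For l_f = 2: m_f ∈ {m_i−1, m_i, m_i+1} ∩ [−2, 2] = {-1, 0, 1} → 3 states.
Total: 4.

4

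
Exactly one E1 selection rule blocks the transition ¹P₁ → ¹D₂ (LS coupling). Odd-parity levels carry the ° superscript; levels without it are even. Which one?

parity

Parity must change: even → even — violated.
ΔS = 0: S: 0 → 0 — satisfied.
ΔL = 0, ±1 (not L=0↔0): L: 1 → 2, ΔL = +1 — satisfied.
ΔJ = 0, ±1 (not J=0↔0): J: 1 → 2, ΔJ = +1 — satisfied.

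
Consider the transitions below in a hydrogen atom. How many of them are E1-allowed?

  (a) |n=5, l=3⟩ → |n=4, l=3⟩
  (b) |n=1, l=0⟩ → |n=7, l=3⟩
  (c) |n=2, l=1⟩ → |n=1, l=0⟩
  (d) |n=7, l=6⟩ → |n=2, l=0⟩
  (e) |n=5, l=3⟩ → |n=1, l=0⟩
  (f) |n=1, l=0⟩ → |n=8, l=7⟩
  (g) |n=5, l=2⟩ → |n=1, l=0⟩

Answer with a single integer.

1

(a) forbidden — Δl = +0 (E1 requires Δl = ±1)
(b) forbidden — Δl = +3 (E1 requires Δl = ±1)
(c) allowed
(d) forbidden — Δl = -6 (E1 requires Δl = ±1)
(e) forbidden — Δl = -3 (E1 requires Δl = ±1)
(f) forbidden — Δl = +7 (E1 requires Δl = ±1)
(g) forbidden — Δl = -2 (E1 requires Δl = ±1)
Total allowed: 1 of 7.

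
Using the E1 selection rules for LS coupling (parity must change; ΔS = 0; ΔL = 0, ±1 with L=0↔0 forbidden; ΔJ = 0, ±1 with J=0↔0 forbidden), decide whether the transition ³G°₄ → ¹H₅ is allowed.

Initial level: S=1, L=4, J=4, parity odd. Final level: S=0, L=5, J=5, parity even.
ΔL = 0, ±1 (not L=0↔0): L: 4 → 5, ΔL = +1 — ok.
Parity must change: odd → even — ok.
ΔJ = 0, ±1 (not J=0↔0): J: 4 → 5, ΔJ = +1 — ok.
ΔS = 0: S: 1 → 0 — fails.
Rule(s) violated: ΔS.

forbidden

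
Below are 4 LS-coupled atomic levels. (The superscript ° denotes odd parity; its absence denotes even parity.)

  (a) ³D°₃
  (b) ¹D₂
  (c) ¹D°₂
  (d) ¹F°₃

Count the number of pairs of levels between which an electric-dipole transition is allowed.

2

(a)–(b): forbidden (ΔS).
(a)–(c): forbidden (parity, ΔS).
(a)–(d): forbidden (parity, ΔS).
(b)–(c): allowed.
(b)–(d): allowed.
(c)–(d): forbidden (parity).
Allowed pairs: 2 of 6.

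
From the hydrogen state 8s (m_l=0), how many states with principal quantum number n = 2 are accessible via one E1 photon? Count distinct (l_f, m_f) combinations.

3

E1 requires Δl = ±1, so l_f ∈ {-1, 1}; with 0 ≤ l_f ≤ n_f−1 = 1, the allowed l_f values are {1}.
For l_f = 1: m_f ∈ {m_i−1, m_i, m_i+1} ∩ [−1, 1] = {-1, 0, 1} → 3 states.
Total: 3.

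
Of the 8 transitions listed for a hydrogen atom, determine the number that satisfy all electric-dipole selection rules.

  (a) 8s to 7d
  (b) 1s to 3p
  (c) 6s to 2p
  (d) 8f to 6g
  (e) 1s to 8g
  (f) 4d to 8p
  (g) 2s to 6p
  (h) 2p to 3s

6

(a) forbidden — Δl = +2 (E1 requires Δl = ±1)
(b) allowed
(c) allowed
(d) allowed
(e) forbidden — Δl = +4 (E1 requires Δl = ±1)
(f) allowed
(g) allowed
(h) allowed
Total allowed: 6 of 8.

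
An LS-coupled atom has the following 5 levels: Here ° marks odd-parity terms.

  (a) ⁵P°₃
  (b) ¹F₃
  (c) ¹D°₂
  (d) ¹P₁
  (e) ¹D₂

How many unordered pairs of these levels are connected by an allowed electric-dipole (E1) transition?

3

(a)–(b): forbidden (ΔS, ΔL).
(a)–(c): forbidden (parity, ΔS).
(a)–(d): forbidden (ΔS, ΔJ).
(a)–(e): forbidden (ΔS).
(b)–(c): allowed.
(b)–(d): forbidden (parity, ΔL, ΔJ).
(b)–(e): forbidden (parity).
(c)–(d): allowed.
(c)–(e): allowed.
(d)–(e): forbidden (parity).
Allowed pairs: 3 of 10.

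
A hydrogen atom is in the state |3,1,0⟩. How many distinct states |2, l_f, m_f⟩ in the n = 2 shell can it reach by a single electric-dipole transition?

1

E1 requires Δl = ±1, so l_f ∈ {0, 2}; with 0 ≤ l_f ≤ n_f−1 = 1, the allowed l_f values are {0}.
For l_f = 0: m_f ∈ {m_i−1, m_i, m_i+1} ∩ [−0, 0] = {0} → 1 state.
Total: 1.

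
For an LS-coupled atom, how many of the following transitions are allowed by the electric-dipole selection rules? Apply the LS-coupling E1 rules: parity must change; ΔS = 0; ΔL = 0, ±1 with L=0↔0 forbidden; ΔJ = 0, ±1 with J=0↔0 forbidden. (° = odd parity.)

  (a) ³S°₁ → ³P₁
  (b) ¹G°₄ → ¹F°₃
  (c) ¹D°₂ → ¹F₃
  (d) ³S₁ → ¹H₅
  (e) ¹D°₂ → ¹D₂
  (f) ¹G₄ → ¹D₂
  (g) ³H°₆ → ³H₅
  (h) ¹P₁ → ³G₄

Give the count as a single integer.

4

(a) allowed
(b) forbidden (parity fails)
(c) allowed
(d) forbidden (parity, ΔS, ΔL, ΔJ fail)
(e) allowed
(f) forbidden (parity, ΔL, ΔJ fail)
(g) allowed
(h) forbidden (parity, ΔS, ΔL, ΔJ fail)
Total allowed: 4 of 8.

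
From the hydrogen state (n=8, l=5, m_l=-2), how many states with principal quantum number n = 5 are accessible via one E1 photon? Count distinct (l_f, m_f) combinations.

3

E1 requires Δl = ±1, so l_f ∈ {4, 6}; with 0 ≤ l_f ≤ n_f−1 = 4, the allowed l_f values are {4}.
For l_f = 4: m_f ∈ {m_i−1, m_i, m_i+1} ∩ [−4, 4] = {-3, -2, -1} → 3 states.
Total: 3.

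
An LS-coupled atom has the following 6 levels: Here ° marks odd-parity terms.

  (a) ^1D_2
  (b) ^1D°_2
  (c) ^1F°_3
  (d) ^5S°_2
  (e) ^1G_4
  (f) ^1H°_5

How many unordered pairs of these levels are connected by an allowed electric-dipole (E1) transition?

(a)–(b): allowed.
(a)–(c): allowed.
(a)–(d): forbidden (ΔS, ΔL).
(a)–(e): forbidden (parity, ΔL, ΔJ).
(a)–(f): forbidden (ΔL, ΔJ).
(b)–(c): forbidden (parity).
(b)–(d): forbidden (parity, ΔS, ΔL).
(b)–(e): forbidden (ΔL, ΔJ).
(b)–(f): forbidden (parity, ΔL, ΔJ).
(c)–(d): forbidden (parity, ΔS, ΔL).
(c)–(e): allowed.
(c)–(f): forbidden (parity, ΔL, ΔJ).
(d)–(e): forbidden (ΔS, ΔL, ΔJ).
(d)–(f): forbidden (parity, ΔS, ΔL, ΔJ).
(e)–(f): allowed.
Allowed pairs: 4 of 15.

4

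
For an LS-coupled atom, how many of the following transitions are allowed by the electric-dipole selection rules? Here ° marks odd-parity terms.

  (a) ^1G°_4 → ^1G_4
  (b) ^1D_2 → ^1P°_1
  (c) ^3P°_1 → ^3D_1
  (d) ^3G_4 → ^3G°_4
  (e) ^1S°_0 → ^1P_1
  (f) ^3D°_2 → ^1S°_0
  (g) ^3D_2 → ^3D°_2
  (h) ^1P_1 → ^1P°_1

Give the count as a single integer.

7

(a) allowed
(b) allowed
(c) allowed
(d) allowed
(e) allowed
(f) forbidden (parity, ΔS, ΔL, ΔJ fail)
(g) allowed
(h) allowed
Total allowed: 7 of 8.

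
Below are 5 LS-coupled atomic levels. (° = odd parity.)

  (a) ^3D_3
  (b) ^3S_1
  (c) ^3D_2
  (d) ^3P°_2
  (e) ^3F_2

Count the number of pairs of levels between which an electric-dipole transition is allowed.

3

(a)–(b): forbidden (parity, ΔL, ΔJ).
(a)–(c): forbidden (parity).
(a)–(d): allowed.
(a)–(e): forbidden (parity).
(b)–(c): forbidden (parity, ΔL).
(b)–(d): allowed.
(b)–(e): forbidden (parity, ΔL).
(c)–(d): allowed.
(c)–(e): forbidden (parity).
(d)–(e): forbidden (ΔL).
Allowed pairs: 3 of 10.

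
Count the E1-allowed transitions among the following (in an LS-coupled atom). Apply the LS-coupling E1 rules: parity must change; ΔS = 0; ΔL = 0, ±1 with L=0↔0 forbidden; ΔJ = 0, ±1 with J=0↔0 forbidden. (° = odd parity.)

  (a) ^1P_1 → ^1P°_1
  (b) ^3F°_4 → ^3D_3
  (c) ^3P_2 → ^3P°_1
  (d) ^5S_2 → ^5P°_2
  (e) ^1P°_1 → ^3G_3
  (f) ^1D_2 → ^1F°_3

5

(a) allowed
(b) allowed
(c) allowed
(d) allowed
(e) forbidden (ΔS, ΔL, ΔJ fail)
(f) allowed
Total allowed: 5 of 6.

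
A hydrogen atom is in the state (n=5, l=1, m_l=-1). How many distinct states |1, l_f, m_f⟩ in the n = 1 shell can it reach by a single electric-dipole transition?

E1 requires Δl = ±1, so l_f ∈ {0, 2}; with 0 ≤ l_f ≤ n_f−1 = 0, the allowed l_f values are {0}.
For l_f = 0: m_f ∈ {m_i−1, m_i, m_i+1} ∩ [−0, 0] = {0} → 1 state.
Total: 1.

1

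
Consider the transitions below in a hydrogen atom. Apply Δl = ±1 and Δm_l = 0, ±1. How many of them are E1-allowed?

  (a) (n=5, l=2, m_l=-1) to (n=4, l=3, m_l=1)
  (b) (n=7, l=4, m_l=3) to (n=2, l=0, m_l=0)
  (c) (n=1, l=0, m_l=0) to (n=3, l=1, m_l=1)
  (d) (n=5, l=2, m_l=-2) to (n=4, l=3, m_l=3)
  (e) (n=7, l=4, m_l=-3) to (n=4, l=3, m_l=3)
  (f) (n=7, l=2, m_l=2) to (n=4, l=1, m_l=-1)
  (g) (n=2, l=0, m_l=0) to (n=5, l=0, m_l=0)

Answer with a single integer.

1

(a) forbidden — Δm_l = +2 (E1 requires Δm_l = 0, ±1)
(b) forbidden — Δl = -4 (E1 requires Δl = ±1); Δm_l = -3 (E1 requires Δm_l = 0, ±1)
(c) allowed
(d) forbidden — Δm_l = +5 (E1 requires Δm_l = 0, ±1)
(e) forbidden — Δm_l = +6 (E1 requires Δm_l = 0, ±1)
(f) forbidden — Δm_l = -3 (E1 requires Δm_l = 0, ±1)
(g) forbidden — Δl = +0 (E1 requires Δl = ±1)
Total allowed: 1 of 7.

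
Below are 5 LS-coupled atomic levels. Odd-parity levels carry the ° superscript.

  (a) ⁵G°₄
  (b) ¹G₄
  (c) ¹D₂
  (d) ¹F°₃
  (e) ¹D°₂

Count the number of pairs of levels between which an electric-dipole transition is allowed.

3

(a)–(b): forbidden (ΔS).
(a)–(c): forbidden (ΔS, ΔL, ΔJ).
(a)–(d): forbidden (parity, ΔS).
(a)–(e): forbidden (parity, ΔS, ΔL, ΔJ).
(b)–(c): forbidden (parity, ΔL, ΔJ).
(b)–(d): allowed.
(b)–(e): forbidden (ΔL, ΔJ).
(c)–(d): allowed.
(c)–(e): allowed.
(d)–(e): forbidden (parity).
Allowed pairs: 3 of 10.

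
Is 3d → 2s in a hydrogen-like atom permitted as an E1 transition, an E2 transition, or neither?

Δl = 0 − 2 = -2; l_i + l_f = 2.
E1 (Δl = ±1): not satisfied.
E2 (Δl = 0,±2, l_i+l_f ≥ 2): satisfied.

E2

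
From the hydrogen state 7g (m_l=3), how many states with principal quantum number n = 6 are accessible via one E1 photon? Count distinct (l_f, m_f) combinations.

E1 requires Δl = ±1, so l_f ∈ {3, 5}; with 0 ≤ l_f ≤ n_f−1 = 5, the allowed l_f values are {3, 5}.
For l_f = 3: m_f ∈ {m_i−1, m_i, m_i+1} ∩ [−3, 3] = {2, 3} → 2 states.
For l_f = 5: m_f ∈ {m_i−1, m_i, m_i+1} ∩ [−5, 5] = {2, 3, 4} → 3 states.
Total: 5.

5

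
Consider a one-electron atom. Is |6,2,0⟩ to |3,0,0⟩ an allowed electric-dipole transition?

Δl = 0 − 2 = -2; the E1 rule Δl = ±1 is ✗.
Δm_l = 0 − (0) = +0. E1 requires Δm_l = 0, ±1: ✓.
The transition is electric-dipole forbidden.

forbidden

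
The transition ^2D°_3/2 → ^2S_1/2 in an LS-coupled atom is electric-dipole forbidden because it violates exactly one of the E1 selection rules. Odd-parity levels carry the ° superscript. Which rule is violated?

the ΔL = 0, ±1 rule

Parity must change: odd → even — satisfied.
ΔS = 0: S: 1/2 → 1/2 — satisfied.
ΔL = 0, ±1 (not L=0↔0): L: 2 → 0, ΔL = -2 — violated.
ΔJ = 0, ±1 (not J=0↔0): J: 3/2 → 1/2, ΔJ = -1 — satisfied.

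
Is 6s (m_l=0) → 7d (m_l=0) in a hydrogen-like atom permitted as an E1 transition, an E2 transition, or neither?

Δl = 2 − 0 = +2; l_i + l_f = 2.
Δm_l = +0.
E1 (Δl = ±1, |Δm_l| ≤ 1): not satisfied.
E2 (Δl = 0,±2, l_i+l_f ≥ 2, |Δm_l| ≤ 2): satisfied.

E2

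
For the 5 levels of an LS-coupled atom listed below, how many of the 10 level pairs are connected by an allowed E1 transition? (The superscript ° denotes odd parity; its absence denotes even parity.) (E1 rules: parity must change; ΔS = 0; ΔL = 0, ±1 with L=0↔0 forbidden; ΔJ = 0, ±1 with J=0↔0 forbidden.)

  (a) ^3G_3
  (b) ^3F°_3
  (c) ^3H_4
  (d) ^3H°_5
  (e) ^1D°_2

(a)–(b): allowed.
(a)–(c): forbidden (parity).
(a)–(d): forbidden (ΔJ).
(a)–(e): forbidden (ΔS, ΔL).
(b)–(c): forbidden (ΔL).
(b)–(d): forbidden (parity, ΔL, ΔJ).
(b)–(e): forbidden (parity, ΔS).
(c)–(d): allowed.
(c)–(e): forbidden (ΔS, ΔL, ΔJ).
(d)–(e): forbidden (parity, ΔS, ΔL, ΔJ).
Allowed pairs: 2 of 10.

2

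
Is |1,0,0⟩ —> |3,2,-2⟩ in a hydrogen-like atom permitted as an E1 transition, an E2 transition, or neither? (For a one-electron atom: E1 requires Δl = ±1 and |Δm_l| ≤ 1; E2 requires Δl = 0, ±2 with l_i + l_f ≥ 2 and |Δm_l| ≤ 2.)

E2

Δl = 2 − 0 = +2; l_i + l_f = 2.
Δm_l = -2.
E1 (Δl = ±1, |Δm_l| ≤ 1): not satisfied.
E2 (Δl = 0,±2, l_i+l_f ≥ 2, |Δm_l| ≤ 2): satisfied.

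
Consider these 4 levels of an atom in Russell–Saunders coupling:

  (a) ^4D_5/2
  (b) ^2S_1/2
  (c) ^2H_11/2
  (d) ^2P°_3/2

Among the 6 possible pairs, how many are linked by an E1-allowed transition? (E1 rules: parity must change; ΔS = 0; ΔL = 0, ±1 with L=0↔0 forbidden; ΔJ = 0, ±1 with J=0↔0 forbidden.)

(a)–(b): forbidden (parity, ΔS, ΔL, ΔJ).
(a)–(c): forbidden (parity, ΔS, ΔL, ΔJ).
(a)–(d): forbidden (ΔS).
(b)–(c): forbidden (parity, ΔL, ΔJ).
(b)–(d): allowed.
(c)–(d): forbidden (ΔL, ΔJ).
Allowed pairs: 1 of 6.

1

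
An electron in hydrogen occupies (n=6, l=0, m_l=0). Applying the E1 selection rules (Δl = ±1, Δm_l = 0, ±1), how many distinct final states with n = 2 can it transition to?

3

E1 requires Δl = ±1, so l_f ∈ {-1, 1}; with 0 ≤ l_f ≤ n_f−1 = 1, the allowed l_f values are {1}.
For l_f = 1: m_f ∈ {m_i−1, m_i, m_i+1} ∩ [−1, 1] = {-1, 0, 1} → 3 states.
Total: 3.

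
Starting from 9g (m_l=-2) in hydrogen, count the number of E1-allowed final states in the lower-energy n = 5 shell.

E1 requires Δl = ±1, so l_f ∈ {3, 5}; with 0 ≤ l_f ≤ n_f−1 = 4, the allowed l_f values are {3}.
For l_f = 3: m_f ∈ {m_i−1, m_i, m_i+1} ∩ [−3, 3] = {-3, -2, -1} → 3 states.
Total: 3.

3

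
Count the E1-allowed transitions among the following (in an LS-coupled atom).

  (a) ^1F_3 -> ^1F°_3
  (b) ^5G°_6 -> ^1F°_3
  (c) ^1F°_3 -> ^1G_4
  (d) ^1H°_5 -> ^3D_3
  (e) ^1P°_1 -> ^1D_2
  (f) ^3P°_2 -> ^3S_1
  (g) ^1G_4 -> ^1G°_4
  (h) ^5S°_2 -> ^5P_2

(a) allowed
(b) forbidden (parity, ΔS, ΔJ fail)
(c) allowed
(d) forbidden (ΔS, ΔL, ΔJ fail)
(e) allowed
(f) allowed
(g) allowed
(h) allowed
Total allowed: 6 of 8.

6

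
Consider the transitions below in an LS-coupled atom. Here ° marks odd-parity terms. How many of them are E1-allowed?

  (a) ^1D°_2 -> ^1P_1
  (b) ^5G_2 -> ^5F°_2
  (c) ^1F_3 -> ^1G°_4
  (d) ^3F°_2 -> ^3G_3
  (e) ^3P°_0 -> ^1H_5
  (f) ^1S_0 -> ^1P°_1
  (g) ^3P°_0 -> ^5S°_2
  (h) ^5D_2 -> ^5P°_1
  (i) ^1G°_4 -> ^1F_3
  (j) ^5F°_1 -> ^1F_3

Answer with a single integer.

7

(a) allowed
(b) allowed
(c) allowed
(d) allowed
(e) forbidden (ΔS, ΔL, ΔJ fail)
(f) allowed
(g) forbidden (parity, ΔS, ΔJ fail)
(h) allowed
(i) allowed
(j) forbidden (ΔS, ΔJ fail)
Total allowed: 7 of 10.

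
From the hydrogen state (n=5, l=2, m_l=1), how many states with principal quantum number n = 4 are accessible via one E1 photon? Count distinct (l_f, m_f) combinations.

5

E1 requires Δl = ±1, so l_f ∈ {1, 3}; with 0 ≤ l_f ≤ n_f−1 = 3, the allowed l_f values are {1, 3}.
For l_f = 1: m_f ∈ {m_i−1, m_i, m_i+1} ∩ [−1, 1] = {0, 1} → 2 states.
For l_f = 3: m_f ∈ {m_i−1, m_i, m_i+1} ∩ [−3, 3] = {0, 1, 2} → 3 states.
Total: 5.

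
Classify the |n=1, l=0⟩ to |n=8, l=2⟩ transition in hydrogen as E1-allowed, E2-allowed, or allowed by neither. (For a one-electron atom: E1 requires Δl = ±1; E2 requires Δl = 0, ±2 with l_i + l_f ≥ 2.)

Δl = 2 − 0 = +2; l_i + l_f = 2.
E1 (Δl = ±1): not satisfied.
E2 (Δl = 0,±2, l_i+l_f ≥ 2): satisfied.

E2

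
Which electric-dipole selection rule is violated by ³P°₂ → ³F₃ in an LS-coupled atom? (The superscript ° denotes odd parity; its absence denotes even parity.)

the ΔL = 0, ±1 rule

Reading off the term symbols: S 1→1, L 1→3, J 2→3, parity odd→even.
Parity must change: odd → even — ok.
ΔS = 0: S: 1 → 1 — ok.
ΔL = 0, ±1 (not L=0↔0): L: 1 → 3, ΔL = +2 — fails.
ΔJ = 0, ±1 (not J=0↔0): J: 2 → 3, ΔJ = +1 — ok.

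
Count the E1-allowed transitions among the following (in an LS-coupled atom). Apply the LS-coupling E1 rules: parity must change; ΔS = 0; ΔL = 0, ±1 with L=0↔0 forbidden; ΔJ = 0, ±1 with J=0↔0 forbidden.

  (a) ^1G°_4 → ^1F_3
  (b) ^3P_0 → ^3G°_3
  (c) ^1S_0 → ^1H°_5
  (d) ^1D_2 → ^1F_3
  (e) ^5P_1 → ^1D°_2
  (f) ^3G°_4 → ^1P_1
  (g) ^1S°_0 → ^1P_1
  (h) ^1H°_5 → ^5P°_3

(a) allowed
(b) forbidden (ΔL, ΔJ fail)
(c) forbidden (ΔL, ΔJ fail)
(d) forbidden (parity fails)
(e) forbidden (ΔS fails)
(f) forbidden (ΔS, ΔL, ΔJ fail)
(g) allowed
(h) forbidden (parity, ΔS, ΔL, ΔJ fail)
Total allowed: 2 of 8.

2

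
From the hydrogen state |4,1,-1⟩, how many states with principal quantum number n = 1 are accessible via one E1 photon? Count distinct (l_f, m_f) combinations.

1

E1 requires Δl = ±1, so l_f ∈ {0, 2}; with 0 ≤ l_f ≤ n_f−1 = 0, the allowed l_f values are {0}.
For l_f = 0: m_f ∈ {m_i−1, m_i, m_i+1} ∩ [−0, 0] = {0} → 1 state.
Total: 1.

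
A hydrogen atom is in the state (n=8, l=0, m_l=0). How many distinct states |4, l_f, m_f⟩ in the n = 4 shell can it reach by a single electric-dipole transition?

3

E1 requires Δl = ±1, so l_f ∈ {-1, 1}; with 0 ≤ l_f ≤ n_f−1 = 3, the allowed l_f values are {1}.
For l_f = 1: m_f ∈ {m_i−1, m_i, m_i+1} ∩ [−1, 1] = {-1, 0, 1} → 3 states.
Total: 3.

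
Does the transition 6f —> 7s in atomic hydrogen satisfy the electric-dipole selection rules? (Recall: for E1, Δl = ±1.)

forbidden

Δl = 0 − 3 = -3; the E1 rule Δl = ±1 is fails.
The transition is electric-dipole forbidden.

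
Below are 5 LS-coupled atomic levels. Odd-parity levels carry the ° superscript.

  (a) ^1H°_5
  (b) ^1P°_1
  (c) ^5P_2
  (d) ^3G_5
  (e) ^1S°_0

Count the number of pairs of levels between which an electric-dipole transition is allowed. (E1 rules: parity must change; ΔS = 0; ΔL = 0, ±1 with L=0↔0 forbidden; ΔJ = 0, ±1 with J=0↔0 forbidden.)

(a)–(b): forbidden (parity, ΔL, ΔJ).
(a)–(c): forbidden (ΔS, ΔL, ΔJ).
(a)–(d): forbidden (ΔS).
(a)–(e): forbidden (parity, ΔL, ΔJ).
(b)–(c): forbidden (ΔS).
(b)–(d): forbidden (ΔS, ΔL, ΔJ).
(b)–(e): forbidden (parity).
(c)–(d): forbidden (parity, ΔS, ΔL, ΔJ).
(c)–(e): forbidden (ΔS, ΔJ).
(d)–(e): forbidden (ΔS, ΔL, ΔJ).
Allowed pairs: 0 of 10.

0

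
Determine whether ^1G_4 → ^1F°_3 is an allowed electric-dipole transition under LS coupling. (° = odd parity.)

allowed

ΔJ = 0, ±1 (not J=0↔0): J: 4 → 3, ΔJ = -1 — satisfied.
Parity must change: even → odd — satisfied.
ΔL = 0, ±1 (not L=0↔0): L: 4 → 3, ΔL = -1 — satisfied.
ΔS = 0: S: 0 → 0 — satisfied.
All four E1 rules are satisfied.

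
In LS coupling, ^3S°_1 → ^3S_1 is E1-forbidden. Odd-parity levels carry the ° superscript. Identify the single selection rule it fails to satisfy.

Reading off the term symbols: S 1→1, L 0→0, J 1→1, parity odd→even.
Parity must change: odd → even — ok.
ΔS = 0: S: 1 → 1 — ok.
ΔL = 0, ±1 (not L=0↔0): L: 0 → 0, ΔL = +0 — fails.
ΔJ = 0, ±1 (not J=0↔0): J: 1 → 1, ΔJ = +0 — ok.

the L=0 ↔ L=0 exclusion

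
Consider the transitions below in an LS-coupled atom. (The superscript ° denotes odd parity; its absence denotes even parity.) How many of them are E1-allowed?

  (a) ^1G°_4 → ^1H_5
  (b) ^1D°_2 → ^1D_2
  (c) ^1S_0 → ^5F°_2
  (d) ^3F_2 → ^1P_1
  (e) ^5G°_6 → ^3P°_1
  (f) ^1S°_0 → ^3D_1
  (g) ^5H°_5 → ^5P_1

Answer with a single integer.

(a) allowed
(b) allowed
(c) forbidden (ΔS, ΔL, ΔJ fail)
(d) forbidden (parity, ΔS, ΔL fail)
(e) forbidden (parity, ΔS, ΔL, ΔJ fail)
(f) forbidden (ΔS, ΔL fail)
(g) forbidden (ΔL, ΔJ fail)
Total allowed: 2 of 7.

2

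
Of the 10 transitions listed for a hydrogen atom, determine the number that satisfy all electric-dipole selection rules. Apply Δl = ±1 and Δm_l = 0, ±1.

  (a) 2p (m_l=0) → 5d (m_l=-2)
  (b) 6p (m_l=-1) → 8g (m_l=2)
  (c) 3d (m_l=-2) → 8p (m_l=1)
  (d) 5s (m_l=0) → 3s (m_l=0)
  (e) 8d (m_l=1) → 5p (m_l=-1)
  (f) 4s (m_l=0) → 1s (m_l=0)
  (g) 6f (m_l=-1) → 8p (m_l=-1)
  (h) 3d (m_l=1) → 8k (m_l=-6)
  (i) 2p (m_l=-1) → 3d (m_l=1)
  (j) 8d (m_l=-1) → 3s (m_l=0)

(a) forbidden — Δm_l = -2 (E1 requires Δm_l = 0, ±1)
(b) forbidden — Δl = +3 (E1 requires Δl = ±1); Δm_l = +3 (E1 requires Δm_l = 0, ±1)
(c) forbidden — Δm_l = +3 (E1 requires Δm_l = 0, ±1)
(d) forbidden — Δl = +0 (E1 requires Δl = ±1)
(e) forbidden — Δm_l = -2 (E1 requires Δm_l = 0, ±1)
(f) forbidden — Δl = +0 (E1 requires Δl = ±1)
(g) forbidden — Δl = -2 (E1 requires Δl = ±1)
(h) forbidden — Δl = +5 (E1 requires Δl = ±1); Δm_l = -7 (E1 requires Δm_l = 0, ±1)
(i) forbidden — Δm_l = +2 (E1 requires Δm_l = 0, ±1)
(j) forbidden — Δl = -2 (E1 requires Δl = ±1)
Total allowed: 0 of 10.

0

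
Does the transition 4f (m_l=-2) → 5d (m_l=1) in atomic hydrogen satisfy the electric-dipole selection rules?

l: 3 → 2 (Δl = -1). Δl = ±1 satisfied.
m_l: -2 → 1 (Δm_l = +3). |Δm_l| ≤ 1 violated.
The transition is electric-dipole forbidden.

forbidden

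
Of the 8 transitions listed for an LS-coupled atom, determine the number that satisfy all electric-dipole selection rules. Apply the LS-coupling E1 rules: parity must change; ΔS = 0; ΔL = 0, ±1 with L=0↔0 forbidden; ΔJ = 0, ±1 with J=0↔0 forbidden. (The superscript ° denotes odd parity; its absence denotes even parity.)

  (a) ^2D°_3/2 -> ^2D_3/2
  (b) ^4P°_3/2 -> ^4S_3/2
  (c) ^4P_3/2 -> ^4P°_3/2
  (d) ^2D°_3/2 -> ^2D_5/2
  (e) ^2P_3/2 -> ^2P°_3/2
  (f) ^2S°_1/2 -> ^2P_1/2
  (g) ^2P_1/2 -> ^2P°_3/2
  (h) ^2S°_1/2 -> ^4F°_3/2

(a) allowed
(b) allowed
(c) allowed
(d) allowed
(e) allowed
(f) allowed
(g) allowed
(h) forbidden (parity, ΔS, ΔL fail)
Total allowed: 7 of 8.

7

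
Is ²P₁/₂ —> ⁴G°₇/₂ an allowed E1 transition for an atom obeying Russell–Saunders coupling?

forbidden

Initial level: S=1/2, L=1, J=1/2, parity even. Final level: S=3/2, L=4, J=7/2, parity odd.
Parity must change: even → odd — ✓.
ΔS = 0: S: 1/2 → 3/2 — ✗.
ΔL = 0, ±1 (not L=0↔0): L: 1 → 4, ΔL = +3 — ✗.
ΔJ = 0, ±1 (not J=0↔0): J: 1/2 → 7/2, ΔJ = +3 — ✗.
Rule(s) violated: ΔS, ΔL, ΔJ.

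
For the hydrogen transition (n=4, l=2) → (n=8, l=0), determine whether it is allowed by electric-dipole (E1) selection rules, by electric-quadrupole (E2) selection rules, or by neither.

Δl = 0 − 2 = -2; l_i + l_f = 2.
E1 (Δl = ±1): not satisfied.
E2 (Δl = 0,±2, l_i+l_f ≥ 2): satisfied.

E2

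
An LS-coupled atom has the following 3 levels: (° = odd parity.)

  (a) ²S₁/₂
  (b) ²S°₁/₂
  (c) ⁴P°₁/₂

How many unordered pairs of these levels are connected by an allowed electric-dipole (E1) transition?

(a)–(b): forbidden (ΔL).
(a)–(c): forbidden (ΔS).
(b)–(c): forbidden (parity, ΔS).
Allowed pairs: 0 of 3.

0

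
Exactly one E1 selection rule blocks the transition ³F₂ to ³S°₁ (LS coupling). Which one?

the ΔL = 0, ±1 rule

Initial level: S=1, L=3, J=2, parity even. Final level: S=1, L=0, J=1, parity odd.
Parity must change: even → odd — ok.
ΔS = 0: S: 1 → 1 — ok.
ΔL = 0, ±1 (not L=0↔0): L: 3 → 0, ΔL = -3 — fails.
ΔJ = 0, ±1 (not J=0↔0): J: 2 → 1, ΔJ = -1 — ok.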